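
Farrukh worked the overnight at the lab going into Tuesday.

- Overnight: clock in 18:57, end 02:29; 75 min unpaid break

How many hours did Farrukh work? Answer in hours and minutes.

Overnight: 18:57 → midnight = 5 h 3 min; midnight → 02:29 = 2 h 29 min; span 7 h 32 min; less 75 min break → 6 h 17 min

6 h 17 min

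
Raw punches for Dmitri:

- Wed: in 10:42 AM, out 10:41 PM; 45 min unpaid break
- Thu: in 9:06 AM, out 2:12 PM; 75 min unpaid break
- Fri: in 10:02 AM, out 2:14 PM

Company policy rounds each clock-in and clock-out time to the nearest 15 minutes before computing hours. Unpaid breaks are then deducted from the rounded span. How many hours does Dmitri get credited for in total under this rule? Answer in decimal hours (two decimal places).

Wed: in 10:42 AM→10:45 AM, out 10:41 PM→10:45 PM; 12 h 0 min − 45 min = 11 h 15 min
Thu: in 9:06 AM→9:00 AM, out 2:12 PM→2:15 PM; 5 h 15 min − 75 min = 4 h 0 min
Fri: in 10:02 AM→10:00 AM, out 2:14 PM→2:15 PM; 4 h 15 min
Total credited: 19 h 30 min.

19.50 hours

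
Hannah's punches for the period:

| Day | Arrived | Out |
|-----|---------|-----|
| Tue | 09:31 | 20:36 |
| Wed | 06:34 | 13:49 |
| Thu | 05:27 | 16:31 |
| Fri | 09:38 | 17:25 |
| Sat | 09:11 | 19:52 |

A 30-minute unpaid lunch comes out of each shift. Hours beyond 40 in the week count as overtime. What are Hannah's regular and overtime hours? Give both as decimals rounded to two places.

Regular 40.00 hours, overtime 5.37 hours

Tue: 09:31–20:36 = 11 h 5 min; less 30 min break → 10 h 35 min
Wed: 06:34–13:49 = 7 h 15 min; less 30 min break → 6 h 45 min
Thu: 05:27–16:31 = 11 h 4 min; less 30 min break → 10 h 34 min
Fri: 09:38–17:25 = 7 h 47 min; less 30 min break → 7 h 17 min
Sat: 09:11–19:52 = 10 h 41 min; less 30 min break → 10 h 11 min
Total worked: 45 h 22 min = 45.37 h.
Threshold 40 h → overtime 5 h 22 min, regular 40 h 0 min.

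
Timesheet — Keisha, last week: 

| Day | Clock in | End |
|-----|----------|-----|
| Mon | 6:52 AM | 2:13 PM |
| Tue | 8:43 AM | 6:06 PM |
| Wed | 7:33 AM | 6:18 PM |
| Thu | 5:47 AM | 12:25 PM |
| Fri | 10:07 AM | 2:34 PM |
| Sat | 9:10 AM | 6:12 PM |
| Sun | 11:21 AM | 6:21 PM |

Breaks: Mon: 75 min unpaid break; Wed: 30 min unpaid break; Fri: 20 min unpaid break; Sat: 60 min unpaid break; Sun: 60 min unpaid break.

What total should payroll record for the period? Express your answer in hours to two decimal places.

50.52 hours

Mon: 6:52 AM–2:13 PM = 7 h 21 min; less 75 min break → 6 h 6 min
Tue: 8:43 AM–6:06 PM = 9 h 23 min
Wed: 7:33 AM–6:18 PM = 10 h 45 min; less 30 min break → 10 h 15 min
Thu: 5:47 AM–12:25 PM = 6 h 38 min
Fri: 10:07 AM–2:34 PM = 4 h 27 min; less 20 min break → 4 h 7 min
Sat: 9:10 AM–6:12 PM = 9 h 2 min; less 60 min break → 8 h 2 min
Sun: 11:21 AM–6:21 PM = 7 h 0 min; less 60 min break → 6 h 0 min
Total: 6 h 6 min + 9 h 23 min + 10 h 15 min + 6 h 38 min + 4 h 7 min + 8 h 2 min + 6 h 0 min = 50 h 31 min.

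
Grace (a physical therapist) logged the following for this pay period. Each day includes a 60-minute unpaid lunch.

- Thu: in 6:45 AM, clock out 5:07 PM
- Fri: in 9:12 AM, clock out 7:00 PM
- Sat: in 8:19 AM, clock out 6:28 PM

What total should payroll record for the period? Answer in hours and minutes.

Thu: 6:45 AM–5:07 PM = 10 h 22 min; less 60 min break → 9 h 22 min
Fri: 9:12 AM–7:00 PM = 9 h 48 min; less 60 min break → 8 h 48 min
Sat: 8:19 AM–6:28 PM = 10 h 9 min; less 60 min break → 9 h 9 min
Total: 9 h 22 min + 8 h 48 min + 9 h 9 min = 27 h 19 min.

27 h 19 min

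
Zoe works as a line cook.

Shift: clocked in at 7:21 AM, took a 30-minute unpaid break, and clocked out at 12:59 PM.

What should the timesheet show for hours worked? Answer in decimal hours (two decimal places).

Shift: 7:21 AM–12:59 PM = 5 h 38 min; less 30 min break → 5 h 8 min

5.13 hours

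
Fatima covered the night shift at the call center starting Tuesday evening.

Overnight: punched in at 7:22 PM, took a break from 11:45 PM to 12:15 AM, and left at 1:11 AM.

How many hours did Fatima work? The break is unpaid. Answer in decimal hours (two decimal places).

5.32 hours

Overnight: 7:22 PM → midnight = 4 h 38 min; midnight → 1:11 AM = 1 h 11 min; span 5 h 49 min; less 30 min break → 5 h 19 min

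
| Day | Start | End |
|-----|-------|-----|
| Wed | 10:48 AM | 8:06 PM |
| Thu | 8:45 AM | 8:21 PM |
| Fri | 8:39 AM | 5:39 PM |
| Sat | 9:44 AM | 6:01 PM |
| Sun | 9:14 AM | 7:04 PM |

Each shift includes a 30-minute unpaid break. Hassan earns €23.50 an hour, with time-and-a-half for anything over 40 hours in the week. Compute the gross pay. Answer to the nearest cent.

€1134.46

Wed: 10:48 AM–8:06 PM = 9 h 18 min; less 30 min break → 8 h 48 min
Thu: 8:45 AM–8:21 PM = 11 h 36 min; less 30 min break → 11 h 6 min
Fri: 8:39 AM–5:39 PM = 9 h 0 min; less 30 min break → 8 h 30 min
Sat: 9:44 AM–6:01 PM = 8 h 17 min; less 30 min break → 7 h 47 min
Sun: 9:14 AM–7:04 PM = 9 h 50 min; less 30 min break → 9 h 20 min
Total worked: 45 h 31 min = 2731 min.
Regular 40 h 0 min = 2400 min at €23.50/h; overtime 5 h 31 min = 331 min at €35.25/h.
Pay = (2400 × €23.50 + 331 × €35.25) ÷ 60 = €1134.46.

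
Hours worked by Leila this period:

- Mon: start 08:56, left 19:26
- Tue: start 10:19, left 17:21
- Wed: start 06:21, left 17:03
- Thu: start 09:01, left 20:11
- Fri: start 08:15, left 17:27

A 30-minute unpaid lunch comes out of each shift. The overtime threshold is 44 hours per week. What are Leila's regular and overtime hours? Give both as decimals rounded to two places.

Regular 44.00 hours, overtime 2.10 hours

Mon: 08:56–19:26 = 10 h 30 min; less 30 min break → 10 h 0 min
Tue: 10:19–17:21 = 7 h 2 min; less 30 min break → 6 h 32 min
Wed: 06:21–17:03 = 10 h 42 min; less 30 min break → 10 h 12 min
Thu: 09:01–20:11 = 11 h 10 min; less 30 min break → 10 h 40 min
Fri: 08:15–17:27 = 9 h 12 min; less 30 min break → 8 h 42 min
Total worked: 46 h 6 min = 46.10 h.
Threshold 44 h → overtime 2 h 6 min, regular 44 h 0 min.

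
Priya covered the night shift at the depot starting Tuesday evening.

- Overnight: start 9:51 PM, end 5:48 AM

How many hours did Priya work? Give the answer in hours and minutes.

7 h 57 min

Overnight: 9:51 PM → midnight = 2 h 9 min; midnight → 5:48 AM = 5 h 48 min; span 7 h 57 min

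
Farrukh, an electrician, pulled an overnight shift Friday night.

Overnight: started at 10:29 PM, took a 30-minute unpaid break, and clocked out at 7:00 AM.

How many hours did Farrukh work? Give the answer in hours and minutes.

Overnight: 10:29 PM → midnight = 1 h 31 min; midnight → 7:00 AM = 7 h 0 min; span 8 h 31 min; less 30 min break → 8 h 1 min

8 h 1 min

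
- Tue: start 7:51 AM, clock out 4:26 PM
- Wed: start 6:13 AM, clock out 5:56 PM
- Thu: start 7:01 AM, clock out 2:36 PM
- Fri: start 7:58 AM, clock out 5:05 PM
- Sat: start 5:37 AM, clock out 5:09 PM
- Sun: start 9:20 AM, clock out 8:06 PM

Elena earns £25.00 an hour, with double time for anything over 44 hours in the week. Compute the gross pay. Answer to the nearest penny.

£1865.00

Tue: 7:51 AM–4:26 PM = 8 h 35 min
Wed: 6:13 AM–5:56 PM = 11 h 43 min
Thu: 7:01 AM–2:36 PM = 7 h 35 min
Fri: 7:58 AM–5:05 PM = 9 h 7 min
Sat: 5:37 AM–5:09 PM = 11 h 32 min
Sun: 9:20 AM–8:06 PM = 10 h 46 min
Total worked: 59 h 18 min = 3558 min.
Regular 44 h 0 min = 2640 min at £25.00/h; overtime 15 h 18 min = 918 min at £50.00/h.
Pay = (2640 × £25.00 + 918 × £50.00) ÷ 60 = £1865.00.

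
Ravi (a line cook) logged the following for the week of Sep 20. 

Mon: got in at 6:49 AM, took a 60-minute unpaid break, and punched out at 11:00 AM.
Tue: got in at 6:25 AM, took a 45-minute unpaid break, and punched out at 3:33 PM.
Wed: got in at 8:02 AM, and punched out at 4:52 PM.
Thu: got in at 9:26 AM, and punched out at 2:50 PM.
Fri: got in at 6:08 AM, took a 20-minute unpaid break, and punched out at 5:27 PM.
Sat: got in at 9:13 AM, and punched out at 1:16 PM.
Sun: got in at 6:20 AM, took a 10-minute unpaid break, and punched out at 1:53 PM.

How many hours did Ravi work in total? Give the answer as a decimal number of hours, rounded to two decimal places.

Mon: 6:49 AM–11:00 AM = 4 h 11 min; less 60 min break → 3 h 11 min
Tue: 6:25 AM–3:33 PM = 9 h 8 min; less 45 min break → 8 h 23 min
Wed: 8:02 AM–4:52 PM = 8 h 50 min
Thu: 9:26 AM–2:50 PM = 5 h 24 min
Fri: 6:08 AM–5:27 PM = 11 h 19 min; less 20 min break → 10 h 59 min
Sat: 9:13 AM–1:16 PM = 4 h 3 min
Sun: 6:20 AM–1:53 PM = 7 h 33 min; less 10 min break → 7 h 23 min
Total: 3 h 11 min + 8 h 23 min + 8 h 50 min + 5 h 24 min + 10 h 59 min + 4 h 3 min + 7 h 23 min = 48 h 13 min.

48.22 hours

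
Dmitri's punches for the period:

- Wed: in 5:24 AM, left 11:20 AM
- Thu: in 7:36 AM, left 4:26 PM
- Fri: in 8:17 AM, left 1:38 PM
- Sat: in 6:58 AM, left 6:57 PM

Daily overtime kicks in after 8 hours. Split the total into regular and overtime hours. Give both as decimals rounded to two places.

Regular 27.28 hours, overtime 4.82 hours

Wed: 5:24 AM–11:20 AM = 5 h 56 min
Thu: 7:36 AM–4:26 PM = 8 h 50 min
Fri: 8:17 AM–1:38 PM = 5 h 21 min
Sat: 6:58 AM–6:57 PM = 11 h 59 min
Wed reg 5 h 56 min / OT 0 h 0 min; Thu reg 8 h 0 min / OT 0 h 50 min; Fri reg 5 h 21 min / OT 0 h 0 min; Sat reg 8 h 0 min / OT 3 h 59 min.
Totals: regular 27 h 17 min, overtime 4 h 49 min.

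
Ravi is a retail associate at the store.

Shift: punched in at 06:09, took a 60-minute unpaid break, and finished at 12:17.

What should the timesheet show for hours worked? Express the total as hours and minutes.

5 h 8 min

Shift: 06:09–12:17 = 6 h 8 min; less 60 min break → 5 h 8 min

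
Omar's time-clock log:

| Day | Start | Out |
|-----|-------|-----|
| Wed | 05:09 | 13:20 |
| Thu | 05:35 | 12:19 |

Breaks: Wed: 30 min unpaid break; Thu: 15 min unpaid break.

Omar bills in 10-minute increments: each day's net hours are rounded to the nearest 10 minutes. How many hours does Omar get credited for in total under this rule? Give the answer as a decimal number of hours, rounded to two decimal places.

14.17 hours

Wed: 05:09–13:20 = 8 h 11 min − 30 min = 7 h 41 min → rounds to 7 h 40 min
Thu: 05:35–12:19 = 6 h 44 min − 15 min = 6 h 29 min → rounds to 6 h 30 min
Total credited: 14 h 10 min.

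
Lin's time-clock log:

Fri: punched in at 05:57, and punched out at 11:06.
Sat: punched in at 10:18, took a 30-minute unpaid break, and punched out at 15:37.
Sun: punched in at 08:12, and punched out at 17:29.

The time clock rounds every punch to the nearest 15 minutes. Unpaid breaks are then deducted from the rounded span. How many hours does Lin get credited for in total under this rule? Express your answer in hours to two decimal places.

19.00 hours

Fri: in 05:57→06:00, out 11:06→11:00; 5 h 0 min
Sat: in 10:18→10:15, out 15:37→15:30; 5 h 15 min − 30 min = 4 h 45 min
Sun: in 08:12→08:15, out 17:29→17:30; 9 h 15 min
Total credited: 19 h 0 min.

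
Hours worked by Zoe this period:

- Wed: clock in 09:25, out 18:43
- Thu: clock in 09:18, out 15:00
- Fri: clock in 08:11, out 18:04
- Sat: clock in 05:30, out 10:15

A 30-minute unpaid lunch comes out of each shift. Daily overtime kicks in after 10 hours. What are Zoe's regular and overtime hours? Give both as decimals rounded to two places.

Regular 27.63 hours, overtime 0.00 hours

Wed: 09:25–18:43 = 9 h 18 min; less 30 min break → 8 h 48 min
Thu: 09:18–15:00 = 5 h 42 min; less 30 min break → 5 h 12 min
Fri: 08:11–18:04 = 9 h 53 min; less 30 min break → 9 h 23 min
Sat: 05:30–10:15 = 4 h 45 min; less 30 min break → 4 h 15 min
Wed reg 8 h 48 min / OT 0 h 0 min; Thu reg 5 h 12 min / OT 0 h 0 min; Fri reg 9 h 23 min / OT 0 h 0 min; Sat reg 4 h 15 min / OT 0 h 0 min.
Totals: regular 27 h 38 min, overtime 0 h 0 min.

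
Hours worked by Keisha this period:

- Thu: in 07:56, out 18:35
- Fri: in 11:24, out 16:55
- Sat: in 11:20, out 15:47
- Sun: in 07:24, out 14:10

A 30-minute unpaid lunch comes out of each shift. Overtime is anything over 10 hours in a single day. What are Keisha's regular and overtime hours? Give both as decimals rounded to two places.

Regular 25.23 hours, overtime 0.15 hours

Thu: 07:56–18:35 = 10 h 39 min; less 30 min break → 10 h 9 min
Fri: 11:24–16:55 = 5 h 31 min; less 30 min break → 5 h 1 min
Sat: 11:20–15:47 = 4 h 27 min; less 30 min break → 3 h 57 min
Sun: 07:24–14:10 = 6 h 46 min; less 30 min break → 6 h 16 min
Thu reg 10 h 0 min / OT 0 h 9 min; Fri reg 5 h 1 min / OT 0 h 0 min; Sat reg 3 h 57 min / OT 0 h 0 min; Sun reg 6 h 16 min / OT 0 h 0 min.
Totals: regular 25 h 14 min, overtime 0 h 9 min.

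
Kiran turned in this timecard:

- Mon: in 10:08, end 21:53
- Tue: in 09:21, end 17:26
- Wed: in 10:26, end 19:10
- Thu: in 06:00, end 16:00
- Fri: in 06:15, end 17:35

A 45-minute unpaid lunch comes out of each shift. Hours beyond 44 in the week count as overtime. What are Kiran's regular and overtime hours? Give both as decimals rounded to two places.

Regular 44.00 hours, overtime 2.15 hours

Mon: 10:08–21:53 = 11 h 45 min; less 45 min break → 11 h 0 min
Tue: 09:21–17:26 = 8 h 5 min; less 45 min break → 7 h 20 min
Wed: 10:26–19:10 = 8 h 44 min; less 45 min break → 7 h 59 min
Thu: 06:00–16:00 = 10 h 0 min; less 45 min break → 9 h 15 min
Fri: 06:15–17:35 = 11 h 20 min; less 45 min break → 10 h 35 min
Total worked: 46 h 9 min = 46.15 h.
Threshold 44 h → overtime 2 h 9 min, regular 44 h 0 min.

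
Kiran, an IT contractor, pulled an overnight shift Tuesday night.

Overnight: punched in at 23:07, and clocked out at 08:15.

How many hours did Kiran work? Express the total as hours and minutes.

Overnight: 23:07 → midnight = 0 h 53 min; midnight → 08:15 = 8 h 15 min; span 9 h 8 min

9 h 8 min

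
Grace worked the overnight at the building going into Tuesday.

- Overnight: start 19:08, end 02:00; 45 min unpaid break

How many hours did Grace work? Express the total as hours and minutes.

6 h 7 min

Overnight: 19:08 → midnight = 4 h 52 min; midnight → 02:00 = 2 h 0 min; span 6 h 52 min; less 45 min break → 6 h 7 min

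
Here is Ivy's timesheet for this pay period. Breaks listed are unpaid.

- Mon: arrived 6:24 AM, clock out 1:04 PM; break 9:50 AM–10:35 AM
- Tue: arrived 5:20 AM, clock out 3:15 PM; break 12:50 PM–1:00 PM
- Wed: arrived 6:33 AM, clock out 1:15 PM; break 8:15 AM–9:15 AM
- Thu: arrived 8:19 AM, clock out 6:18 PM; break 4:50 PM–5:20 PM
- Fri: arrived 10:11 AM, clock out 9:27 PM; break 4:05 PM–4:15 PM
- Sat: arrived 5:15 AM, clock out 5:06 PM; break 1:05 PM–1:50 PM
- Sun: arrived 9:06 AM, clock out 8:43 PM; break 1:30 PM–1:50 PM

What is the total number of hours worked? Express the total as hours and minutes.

Mon: 6:24 AM–1:04 PM = 6 h 40 min; less 45 min break → 5 h 55 min
Tue: 5:20 AM–3:15 PM = 9 h 55 min; less 10 min break → 9 h 45 min
Wed: 6:33 AM–1:15 PM = 6 h 42 min; less 60 min break → 5 h 42 min
Thu: 8:19 AM–6:18 PM = 9 h 59 min; less 30 min break → 9 h 29 min
Fri: 10:11 AM–9:27 PM = 11 h 16 min; less 10 min break → 11 h 6 min
Sat: 5:15 AM–5:06 PM = 11 h 51 min; less 45 min break → 11 h 6 min
Sun: 9:06 AM–8:43 PM = 11 h 37 min; less 20 min break → 11 h 17 min
Total: 5 h 55 min + 9 h 45 min + 5 h 42 min + 9 h 29 min + 11 h 6 min + 11 h 6 min + 11 h 17 min = 64 h 20 min.

64 h 20 min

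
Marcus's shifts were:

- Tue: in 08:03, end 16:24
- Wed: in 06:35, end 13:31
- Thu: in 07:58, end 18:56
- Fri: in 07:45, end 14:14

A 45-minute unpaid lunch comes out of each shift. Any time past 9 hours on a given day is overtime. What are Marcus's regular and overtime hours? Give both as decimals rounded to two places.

Tue: 08:03–16:24 = 8 h 21 min; less 45 min break → 7 h 36 min
Wed: 06:35–13:31 = 6 h 56 min; less 45 min break → 6 h 11 min
Thu: 07:58–18:56 = 10 h 58 min; less 45 min break → 10 h 13 min
Fri: 07:45–14:14 = 6 h 29 min; less 45 min break → 5 h 44 min
Tue reg 7 h 36 min / OT 0 h 0 min; Wed reg 6 h 11 min / OT 0 h 0 min; Thu reg 9 h 0 min / OT 1 h 13 min; Fri reg 5 h 44 min / OT 0 h 0 min.
Totals: regular 28 h 31 min, overtime 1 h 13 min.

Regular 28.52 hours, overtime 1.22 hours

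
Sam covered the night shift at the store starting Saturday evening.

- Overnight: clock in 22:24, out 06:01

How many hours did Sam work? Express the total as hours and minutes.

7 h 37 min

Overnight: 22:24 → midnight = 1 h 36 min; midnight → 06:01 = 6 h 1 min; span 7 h 37 min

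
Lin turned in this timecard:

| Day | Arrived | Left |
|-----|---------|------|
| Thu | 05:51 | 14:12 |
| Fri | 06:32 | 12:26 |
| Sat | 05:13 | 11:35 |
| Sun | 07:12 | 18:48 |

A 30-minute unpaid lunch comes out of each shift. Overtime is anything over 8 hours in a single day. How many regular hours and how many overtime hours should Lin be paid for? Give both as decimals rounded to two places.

Regular 27.12 hours, overtime 3.10 hours

Thu: 05:51–14:12 = 8 h 21 min; less 30 min break → 7 h 51 min
Fri: 06:32–12:26 = 5 h 54 min; less 30 min break → 5 h 24 min
Sat: 05:13–11:35 = 6 h 22 min; less 30 min break → 5 h 52 min
Sun: 07:12–18:48 = 11 h 36 min; less 30 min break → 11 h 6 min
Thu reg 7 h 51 min / OT 0 h 0 min; Fri reg 5 h 24 min / OT 0 h 0 min; Sat reg 5 h 52 min / OT 0 h 0 min; Sun reg 8 h 0 min / OT 3 h 6 min.
Totals: regular 27 h 7 min, overtime 3 h 6 min.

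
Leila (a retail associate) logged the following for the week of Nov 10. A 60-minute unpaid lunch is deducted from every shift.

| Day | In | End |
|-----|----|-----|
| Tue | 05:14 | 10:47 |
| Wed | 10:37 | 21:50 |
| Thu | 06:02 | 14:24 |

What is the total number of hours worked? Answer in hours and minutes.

22 h 8 min

Tue: 05:14–10:47 = 5 h 33 min; less 60 min break → 4 h 33 min
Wed: 10:37–21:50 = 11 h 13 min; less 60 min break → 10 h 13 min
Thu: 06:02–14:24 = 8 h 22 min; less 60 min break → 7 h 22 min
Total: 4 h 33 min + 10 h 13 min + 7 h 22 min = 22 h 8 min.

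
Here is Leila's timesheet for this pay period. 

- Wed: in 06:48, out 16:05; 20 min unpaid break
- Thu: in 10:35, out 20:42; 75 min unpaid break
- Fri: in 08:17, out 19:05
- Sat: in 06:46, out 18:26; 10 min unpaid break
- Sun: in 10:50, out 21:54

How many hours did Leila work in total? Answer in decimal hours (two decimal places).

51.18 hours

Wed: 06:48–16:05 = 9 h 17 min; less 20 min break → 8 h 57 min
Thu: 10:35–20:42 = 10 h 7 min; less 75 min break → 8 h 52 min
Fri: 08:17–19:05 = 10 h 48 min
Sat: 06:46–18:26 = 11 h 40 min; less 10 min break → 11 h 30 min
Sun: 10:50–21:54 = 11 h 4 min
Total: 8 h 57 min + 8 h 52 min + 10 h 48 min + 11 h 30 min + 11 h 4 min = 51 h 11 min.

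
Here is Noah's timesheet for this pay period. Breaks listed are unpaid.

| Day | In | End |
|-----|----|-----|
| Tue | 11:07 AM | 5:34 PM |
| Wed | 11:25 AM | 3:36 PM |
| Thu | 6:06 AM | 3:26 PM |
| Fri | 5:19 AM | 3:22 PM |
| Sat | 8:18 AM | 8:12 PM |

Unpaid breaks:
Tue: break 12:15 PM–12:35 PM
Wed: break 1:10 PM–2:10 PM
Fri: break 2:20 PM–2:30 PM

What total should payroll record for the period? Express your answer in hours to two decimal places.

Tue: 11:07 AM–5:34 PM = 6 h 27 min; less 20 min break → 6 h 7 min
Wed: 11:25 AM–3:36 PM = 4 h 11 min; less 60 min break → 3 h 11 min
Thu: 6:06 AM–3:26 PM = 9 h 20 min
Fri: 5:19 AM–3:22 PM = 10 h 3 min; less 10 min break → 9 h 53 min
Sat: 8:18 AM–8:12 PM = 11 h 54 min
Total: 6 h 7 min + 3 h 11 min + 9 h 20 min + 9 h 53 min + 11 h 54 min = 40 h 25 min.

40.42 hours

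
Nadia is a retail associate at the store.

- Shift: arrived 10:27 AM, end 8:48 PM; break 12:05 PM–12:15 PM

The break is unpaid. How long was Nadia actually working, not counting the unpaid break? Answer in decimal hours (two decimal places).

10.18 hours

Shift: 10:27 AM–8:48 PM = 10 h 21 min; less 10 min break → 10 h 11 min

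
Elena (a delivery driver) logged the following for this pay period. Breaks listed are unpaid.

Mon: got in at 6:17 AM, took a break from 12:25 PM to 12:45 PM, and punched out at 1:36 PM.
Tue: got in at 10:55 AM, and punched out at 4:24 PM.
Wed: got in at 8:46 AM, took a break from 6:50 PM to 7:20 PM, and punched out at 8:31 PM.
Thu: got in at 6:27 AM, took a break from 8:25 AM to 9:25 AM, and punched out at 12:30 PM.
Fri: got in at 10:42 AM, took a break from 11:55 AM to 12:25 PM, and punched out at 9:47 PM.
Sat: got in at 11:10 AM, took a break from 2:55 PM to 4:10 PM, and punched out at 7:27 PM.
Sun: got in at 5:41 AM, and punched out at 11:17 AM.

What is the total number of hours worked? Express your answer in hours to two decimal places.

51.98 hours

Mon: 6:17 AM–1:36 PM = 7 h 19 min; less 20 min break → 6 h 59 min
Tue: 10:55 AM–4:24 PM = 5 h 29 min
Wed: 8:46 AM–8:31 PM = 11 h 45 min; less 30 min break → 11 h 15 min
Thu: 6:27 AM–12:30 PM = 6 h 3 min; less 60 min break → 5 h 3 min
Fri: 10:42 AM–9:47 PM = 11 h 5 min; less 30 min break → 10 h 35 min
Sat: 11:10 AM–7:27 PM = 8 h 17 min; less 75 min break → 7 h 2 min
Sun: 5:41 AM–11:17 AM = 5 h 36 min
Total: 6 h 59 min + 5 h 29 min + 11 h 15 min + 5 h 3 min + 10 h 35 min + 7 h 2 min + 5 h 36 min = 51 h 59 min.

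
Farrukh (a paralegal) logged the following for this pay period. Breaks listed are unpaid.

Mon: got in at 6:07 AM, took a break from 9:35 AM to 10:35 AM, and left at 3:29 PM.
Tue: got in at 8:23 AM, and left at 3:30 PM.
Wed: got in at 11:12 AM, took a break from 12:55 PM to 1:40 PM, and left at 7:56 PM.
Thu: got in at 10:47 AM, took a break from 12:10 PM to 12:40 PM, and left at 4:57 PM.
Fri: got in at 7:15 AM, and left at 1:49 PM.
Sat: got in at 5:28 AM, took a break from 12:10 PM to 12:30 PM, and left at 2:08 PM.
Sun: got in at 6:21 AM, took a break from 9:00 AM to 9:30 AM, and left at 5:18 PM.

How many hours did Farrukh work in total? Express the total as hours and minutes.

Mon: 6:07 AM–3:29 PM = 9 h 22 min; less 60 min break → 8 h 22 min
Tue: 8:23 AM–3:30 PM = 7 h 7 min
Wed: 11:12 AM–7:56 PM = 8 h 44 min; less 45 min break → 7 h 59 min
Thu: 10:47 AM–4:57 PM = 6 h 10 min; less 30 min break → 5 h 40 min
Fri: 7:15 AM–1:49 PM = 6 h 34 min
Sat: 5:28 AM–2:08 PM = 8 h 40 min; less 20 min break → 8 h 20 min
Sun: 6:21 AM–5:18 PM = 10 h 57 min; less 30 min break → 10 h 27 min
Total: 8 h 22 min + 7 h 7 min + 7 h 59 min + 5 h 40 min + 6 h 34 min + 8 h 20 min + 10 h 27 min = 54 h 29 min.

54 h 29 min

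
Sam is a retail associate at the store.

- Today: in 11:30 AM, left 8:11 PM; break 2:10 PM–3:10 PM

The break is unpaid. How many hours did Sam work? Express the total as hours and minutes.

Today: 11:30 AM–8:11 PM = 8 h 41 min; less 60 min break → 7 h 41 min

7 h 41 min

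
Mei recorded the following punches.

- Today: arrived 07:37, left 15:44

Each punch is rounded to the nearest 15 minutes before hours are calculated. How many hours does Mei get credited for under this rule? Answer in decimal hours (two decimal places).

Today: in 07:37→07:30, out 15:44→15:45; 8 h 15 min

8.25 hours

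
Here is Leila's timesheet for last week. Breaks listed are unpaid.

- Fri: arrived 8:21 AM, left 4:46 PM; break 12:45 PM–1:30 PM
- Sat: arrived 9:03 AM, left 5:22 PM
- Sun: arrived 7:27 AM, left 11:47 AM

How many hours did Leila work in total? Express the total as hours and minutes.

20 h 19 min

Fri: 8:21 AM–4:46 PM = 8 h 25 min; less 45 min break → 7 h 40 min
Sat: 9:03 AM–5:22 PM = 8 h 19 min
Sun: 7:27 AM–11:47 AM = 4 h 20 min
Total: 7 h 40 min + 8 h 19 min + 4 h 20 min = 20 h 19 min.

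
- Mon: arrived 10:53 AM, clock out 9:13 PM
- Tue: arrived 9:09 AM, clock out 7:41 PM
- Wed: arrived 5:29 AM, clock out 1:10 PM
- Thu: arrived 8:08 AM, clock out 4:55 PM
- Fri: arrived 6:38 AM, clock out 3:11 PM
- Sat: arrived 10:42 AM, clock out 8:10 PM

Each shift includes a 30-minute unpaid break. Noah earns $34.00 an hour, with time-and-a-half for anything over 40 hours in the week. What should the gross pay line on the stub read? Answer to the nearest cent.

Mon: 10:53 AM–9:13 PM = 10 h 20 min; less 30 min break → 9 h 50 min
Tue: 9:09 AM–7:41 PM = 10 h 32 min; less 30 min break → 10 h 2 min
Wed: 5:29 AM–1:10 PM = 7 h 41 min; less 30 min break → 7 h 11 min
Thu: 8:08 AM–4:55 PM = 8 h 47 min; less 30 min break → 8 h 17 min
Fri: 6:38 AM–3:11 PM = 8 h 33 min; less 30 min break → 8 h 3 min
Sat: 10:42 AM–8:10 PM = 9 h 28 min; less 30 min break → 8 h 58 min
Total worked: 52 h 21 min = 3141 min.
Regular 40 h 0 min = 2400 min at $34.00/h; overtime 12 h 21 min = 741 min at $51.00/h.
Pay = (2400 × $34.00 + 741 × $51.00) ÷ 60 = $1989.85.

$1989.85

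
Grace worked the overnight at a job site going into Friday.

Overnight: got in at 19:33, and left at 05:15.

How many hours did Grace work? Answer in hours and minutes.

9 h 42 min

Overnight: 19:33 → midnight = 4 h 27 min; midnight → 05:15 = 5 h 15 min; span 9 h 42 min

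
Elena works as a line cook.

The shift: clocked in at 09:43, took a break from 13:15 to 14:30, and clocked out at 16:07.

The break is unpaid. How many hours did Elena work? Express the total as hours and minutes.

The shift: 09:43–16:07 = 6 h 24 min; less 75 min break → 5 h 9 min

5 h 9 min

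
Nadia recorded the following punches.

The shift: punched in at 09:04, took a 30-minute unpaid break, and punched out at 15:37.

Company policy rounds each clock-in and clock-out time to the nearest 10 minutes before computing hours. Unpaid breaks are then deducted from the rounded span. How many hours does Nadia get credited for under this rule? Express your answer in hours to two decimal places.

The shift: in 09:04→09:00, out 15:37→15:40; 6 h 40 min − 30 min = 6 h 10 min

6.17 hours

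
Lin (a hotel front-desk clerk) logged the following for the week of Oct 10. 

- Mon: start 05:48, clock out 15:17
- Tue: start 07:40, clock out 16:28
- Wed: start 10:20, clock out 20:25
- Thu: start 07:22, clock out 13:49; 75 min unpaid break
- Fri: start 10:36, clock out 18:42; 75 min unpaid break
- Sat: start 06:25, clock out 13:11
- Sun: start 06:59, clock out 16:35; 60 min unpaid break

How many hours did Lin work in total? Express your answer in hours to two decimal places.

Mon: 05:48–15:17 = 9 h 29 min
Tue: 07:40–16:28 = 8 h 48 min
Wed: 10:20–20:25 = 10 h 5 min
Thu: 07:22–13:49 = 6 h 27 min; less 75 min break → 5 h 12 min
Fri: 10:36–18:42 = 8 h 6 min; less 75 min break → 6 h 51 min
Sat: 06:25–13:11 = 6 h 46 min
Sun: 06:59–16:35 = 9 h 36 min; less 60 min break → 8 h 36 min
Total: 9 h 29 min + 8 h 48 min + 10 h 5 min + 5 h 12 min + 6 h 51 min + 6 h 46 min + 8 h 36 min = 55 h 47 min.

55.78 hours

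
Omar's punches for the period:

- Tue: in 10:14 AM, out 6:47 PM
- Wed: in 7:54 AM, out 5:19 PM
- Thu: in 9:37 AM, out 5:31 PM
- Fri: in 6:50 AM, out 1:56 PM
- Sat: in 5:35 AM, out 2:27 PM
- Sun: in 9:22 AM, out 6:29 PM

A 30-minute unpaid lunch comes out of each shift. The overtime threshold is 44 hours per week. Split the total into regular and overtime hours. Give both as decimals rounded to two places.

Regular 44.00 hours, overtime 3.95 hours

Tue: 10:14 AM–6:47 PM = 8 h 33 min; less 30 min break → 8 h 3 min
Wed: 7:54 AM–5:19 PM = 9 h 25 min; less 30 min break → 8 h 55 min
Thu: 9:37 AM–5:31 PM = 7 h 54 min; less 30 min break → 7 h 24 min
Fri: 6:50 AM–1:56 PM = 7 h 6 min; less 30 min break → 6 h 36 min
Sat: 5:35 AM–2:27 PM = 8 h 52 min; less 30 min break → 8 h 22 min
Sun: 9:22 AM–6:29 PM = 9 h 7 min; less 30 min break → 8 h 37 min
Total worked: 47 h 57 min = 47.95 h.
Threshold 44 h → overtime 3 h 57 min, regular 44 h 0 min.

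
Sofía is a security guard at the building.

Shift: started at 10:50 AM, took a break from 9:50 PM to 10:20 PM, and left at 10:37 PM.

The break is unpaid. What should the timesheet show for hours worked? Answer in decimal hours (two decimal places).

11.28 hours

Shift: 10:50 AM–10:37 PM = 11 h 47 min; less 30 min break → 11 h 17 min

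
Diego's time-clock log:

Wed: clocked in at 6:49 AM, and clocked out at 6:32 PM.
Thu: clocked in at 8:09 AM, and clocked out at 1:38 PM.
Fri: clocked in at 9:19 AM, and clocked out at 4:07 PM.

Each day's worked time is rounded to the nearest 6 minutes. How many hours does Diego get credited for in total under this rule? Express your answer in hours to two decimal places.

Wed: 6:49 AM–6:32 PM = 11 h 43 min → rounds to 11 h 42 min
Thu: 8:09 AM–1:38 PM = 5 h 29 min → rounds to 5 h 30 min
Fri: 9:19 AM–4:07 PM = 6 h 48 min → rounds to 6 h 48 min
Total credited: 24 h 0 min.

24.00 hours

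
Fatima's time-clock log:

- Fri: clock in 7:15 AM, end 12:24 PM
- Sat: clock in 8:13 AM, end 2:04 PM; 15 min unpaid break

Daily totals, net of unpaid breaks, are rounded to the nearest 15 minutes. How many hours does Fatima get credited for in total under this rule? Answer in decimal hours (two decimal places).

10.75 hours

Fri: 7:15 AM–12:24 PM = 5 h 9 min → rounds to 5 h 15 min
Sat: 8:13 AM–2:04 PM = 5 h 51 min − 15 min = 5 h 36 min → rounds to 5 h 30 min
Total credited: 10 h 45 min.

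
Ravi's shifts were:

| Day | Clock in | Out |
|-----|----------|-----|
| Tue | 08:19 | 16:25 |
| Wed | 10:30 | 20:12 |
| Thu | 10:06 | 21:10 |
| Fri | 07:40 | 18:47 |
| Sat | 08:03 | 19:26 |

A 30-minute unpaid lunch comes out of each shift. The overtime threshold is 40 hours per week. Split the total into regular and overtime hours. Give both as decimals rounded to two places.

Regular 40.00 hours, overtime 8.87 hours

Tue: 08:19–16:25 = 8 h 6 min; less 30 min break → 7 h 36 min
Wed: 10:30–20:12 = 9 h 42 min; less 30 min break → 9 h 12 min
Thu: 10:06–21:10 = 11 h 4 min; less 30 min break → 10 h 34 min
Fri: 07:40–18:47 = 11 h 7 min; less 30 min break → 10 h 37 min
Sat: 08:03–19:26 = 11 h 23 min; less 30 min break → 10 h 53 min
Total worked: 48 h 52 min = 48.87 h.
Threshold 40 h → overtime 8 h 52 min, regular 40 h 0 min.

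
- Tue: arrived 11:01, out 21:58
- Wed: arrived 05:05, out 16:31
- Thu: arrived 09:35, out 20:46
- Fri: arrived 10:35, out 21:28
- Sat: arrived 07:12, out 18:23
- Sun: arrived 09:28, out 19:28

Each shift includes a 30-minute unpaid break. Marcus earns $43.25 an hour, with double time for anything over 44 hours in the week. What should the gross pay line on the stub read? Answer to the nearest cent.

Tue: 11:01–21:58 = 10 h 57 min; less 30 min break → 10 h 27 min
Wed: 05:05–16:31 = 11 h 26 min; less 30 min break → 10 h 56 min
Thu: 09:35–20:46 = 11 h 11 min; less 30 min break → 10 h 41 min
Fri: 10:35–21:28 = 10 h 53 min; less 30 min break → 10 h 23 min
Sat: 07:12–18:23 = 11 h 11 min; less 30 min break → 10 h 41 min
Sun: 09:28–19:28 = 10 h 0 min; less 30 min break → 9 h 30 min
Total worked: 62 h 38 min = 3758 min.
Regular 44 h 0 min = 2640 min at $43.25/h; overtime 18 h 38 min = 1118 min at $86.50/h.
Pay = (2640 × $43.25 + 1118 × $86.50) ÷ 60 = $3514.78.

$3514.78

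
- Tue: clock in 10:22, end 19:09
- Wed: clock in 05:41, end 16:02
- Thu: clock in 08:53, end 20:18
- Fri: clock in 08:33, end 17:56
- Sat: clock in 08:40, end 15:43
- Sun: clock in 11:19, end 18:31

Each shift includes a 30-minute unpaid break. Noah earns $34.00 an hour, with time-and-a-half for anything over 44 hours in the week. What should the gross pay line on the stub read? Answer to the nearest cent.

$1862.35

Tue: 10:22–19:09 = 8 h 47 min; less 30 min break → 8 h 17 min
Wed: 05:41–16:02 = 10 h 21 min; less 30 min break → 9 h 51 min
Thu: 08:53–20:18 = 11 h 25 min; less 30 min break → 10 h 55 min
Fri: 08:33–17:56 = 9 h 23 min; less 30 min break → 8 h 53 min
Sat: 08:40–15:43 = 7 h 3 min; less 30 min break → 6 h 33 min
Sun: 11:19–18:31 = 7 h 12 min; less 30 min break → 6 h 42 min
Total worked: 51 h 11 min = 3071 min.
Regular 44 h 0 min = 2640 min at $34.00/h; overtime 7 h 11 min = 431 min at $51.00/h.
Pay = (2640 × $34.00 + 431 × $51.00) ÷ 60 = $1862.35.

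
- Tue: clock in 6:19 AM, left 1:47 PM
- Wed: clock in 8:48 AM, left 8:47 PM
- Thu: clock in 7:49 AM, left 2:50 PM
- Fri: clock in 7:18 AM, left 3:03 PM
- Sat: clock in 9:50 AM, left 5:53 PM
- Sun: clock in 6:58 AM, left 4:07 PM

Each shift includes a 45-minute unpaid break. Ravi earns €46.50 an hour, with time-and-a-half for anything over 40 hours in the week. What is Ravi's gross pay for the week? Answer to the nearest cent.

Tue: 6:19 AM–1:47 PM = 7 h 28 min; less 45 min break → 6 h 43 min
Wed: 8:48 AM–8:47 PM = 11 h 59 min; less 45 min break → 11 h 14 min
Thu: 7:49 AM–2:50 PM = 7 h 1 min; less 45 min break → 6 h 16 min
Fri: 7:18 AM–3:03 PM = 7 h 45 min; less 45 min break → 7 h 0 min
Sat: 9:50 AM–5:53 PM = 8 h 3 min; less 45 min break → 7 h 18 min
Sun: 6:58 AM–4:07 PM = 9 h 9 min; less 45 min break → 8 h 24 min
Total worked: 46 h 55 min = 2815 min.
Regular 40 h 0 min = 2400 min at €46.50/h; overtime 6 h 55 min = 415 min at €69.75/h.
Pay = (2400 × €46.50 + 415 × €69.75) ÷ 60 = €2342.44.

€2342.44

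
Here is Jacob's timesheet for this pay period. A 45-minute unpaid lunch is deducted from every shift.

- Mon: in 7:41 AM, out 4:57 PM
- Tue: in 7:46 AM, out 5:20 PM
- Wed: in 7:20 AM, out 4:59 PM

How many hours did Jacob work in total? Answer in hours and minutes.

Mon: 7:41 AM–4:57 PM = 9 h 16 min; less 45 min break → 8 h 31 min
Tue: 7:46 AM–5:20 PM = 9 h 34 min; less 45 min break → 8 h 49 min
Wed: 7:20 AM–4:59 PM = 9 h 39 min; less 45 min break → 8 h 54 min
Total: 8 h 31 min + 8 h 49 min + 8 h 54 min = 26 h 14 min.

26 h 14 min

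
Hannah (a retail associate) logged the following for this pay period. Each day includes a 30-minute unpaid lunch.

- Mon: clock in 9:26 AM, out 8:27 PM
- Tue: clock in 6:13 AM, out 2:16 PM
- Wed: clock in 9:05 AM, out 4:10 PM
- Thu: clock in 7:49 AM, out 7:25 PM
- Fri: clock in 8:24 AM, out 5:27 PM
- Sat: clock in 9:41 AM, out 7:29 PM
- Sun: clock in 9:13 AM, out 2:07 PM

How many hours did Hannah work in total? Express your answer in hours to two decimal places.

58.00 hours

Mon: 9:26 AM–8:27 PM = 11 h 1 min; less 30 min break → 10 h 31 min
Tue: 6:13 AM–2:16 PM = 8 h 3 min; less 30 min break → 7 h 33 min
Wed: 9:05 AM–4:10 PM = 7 h 5 min; less 30 min break → 6 h 35 min
Thu: 7:49 AM–7:25 PM = 11 h 36 min; less 30 min break → 11 h 6 min
Fri: 8:24 AM–5:27 PM = 9 h 3 min; less 30 min break → 8 h 33 min
Sat: 9:41 AM–7:29 PM = 9 h 48 min; less 30 min break → 9 h 18 min
Sun: 9:13 AM–2:07 PM = 4 h 54 min; less 30 min break → 4 h 24 min
Total: 10 h 31 min + 7 h 33 min + 6 h 35 min + 11 h 6 min + 8 h 33 min + 9 h 18 min + 4 h 24 min = 58 h 0 min.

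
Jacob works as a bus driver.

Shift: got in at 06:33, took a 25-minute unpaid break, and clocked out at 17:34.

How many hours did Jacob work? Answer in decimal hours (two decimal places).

10.60 hours

Shift: 06:33–17:34 = 11 h 1 min; less 25 min break → 10 h 36 min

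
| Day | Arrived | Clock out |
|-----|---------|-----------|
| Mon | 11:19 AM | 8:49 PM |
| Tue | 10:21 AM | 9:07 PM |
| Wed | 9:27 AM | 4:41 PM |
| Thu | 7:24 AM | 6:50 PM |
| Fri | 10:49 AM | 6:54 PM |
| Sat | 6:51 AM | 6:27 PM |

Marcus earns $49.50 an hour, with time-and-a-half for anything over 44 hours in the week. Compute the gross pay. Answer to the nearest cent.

$3263.29

Mon: 11:19 AM–8:49 PM = 9 h 30 min
Tue: 10:21 AM–9:07 PM = 10 h 46 min
Wed: 9:27 AM–4:41 PM = 7 h 14 min
Thu: 7:24 AM–6:50 PM = 11 h 26 min
Fri: 10:49 AM–6:54 PM = 8 h 5 min
Sat: 6:51 AM–6:27 PM = 11 h 36 min
Total worked: 58 h 37 min = 3517 min.
Regular 44 h 0 min = 2640 min at $49.50/h; overtime 14 h 37 min = 877 min at $74.25/h.
Pay = (2640 × $49.50 + 877 × $74.25) ÷ 60 = $3263.29.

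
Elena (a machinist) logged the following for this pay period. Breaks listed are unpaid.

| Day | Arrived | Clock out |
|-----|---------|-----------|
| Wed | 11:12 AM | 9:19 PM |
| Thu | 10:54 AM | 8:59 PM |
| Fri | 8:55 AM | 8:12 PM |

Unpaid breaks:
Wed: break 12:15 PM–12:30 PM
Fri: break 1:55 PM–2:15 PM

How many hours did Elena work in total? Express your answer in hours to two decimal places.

Wed: 11:12 AM–9:19 PM = 10 h 7 min; less 15 min break → 9 h 52 min
Thu: 10:54 AM–8:59 PM = 10 h 5 min
Fri: 8:55 AM–8:12 PM = 11 h 17 min; less 20 min break → 10 h 57 min
Total: 9 h 52 min + 10 h 5 min + 10 h 57 min = 30 h 54 min.

30.90 hours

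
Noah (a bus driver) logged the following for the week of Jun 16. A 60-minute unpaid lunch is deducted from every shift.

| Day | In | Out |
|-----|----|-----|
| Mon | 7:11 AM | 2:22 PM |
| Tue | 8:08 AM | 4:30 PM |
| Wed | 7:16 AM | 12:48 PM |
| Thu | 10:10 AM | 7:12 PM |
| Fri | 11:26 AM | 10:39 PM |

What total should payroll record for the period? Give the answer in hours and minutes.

Mon: 7:11 AM–2:22 PM = 7 h 11 min; less 60 min break → 6 h 11 min
Tue: 8:08 AM–4:30 PM = 8 h 22 min; less 60 min break → 7 h 22 min
Wed: 7:16 AM–12:48 PM = 5 h 32 min; less 60 min break → 4 h 32 min
Thu: 10:10 AM–7:12 PM = 9 h 2 min; less 60 min break → 8 h 2 min
Fri: 11:26 AM–10:39 PM = 11 h 13 min; less 60 min break → 10 h 13 min
Total: 6 h 11 min + 7 h 22 min + 4 h 32 min + 8 h 2 min + 10 h 13 min = 36 h 20 min.

36 h 20 min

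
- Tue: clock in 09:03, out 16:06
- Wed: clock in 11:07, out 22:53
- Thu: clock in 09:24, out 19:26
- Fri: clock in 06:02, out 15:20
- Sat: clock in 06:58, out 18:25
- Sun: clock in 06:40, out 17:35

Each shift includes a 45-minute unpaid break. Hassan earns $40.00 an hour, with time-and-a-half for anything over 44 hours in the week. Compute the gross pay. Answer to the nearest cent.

$2481.00

Tue: 09:03–16:06 = 7 h 3 min; less 45 min break → 6 h 18 min
Wed: 11:07–22:53 = 11 h 46 min; less 45 min break → 11 h 1 min
Thu: 09:24–19:26 = 10 h 2 min; less 45 min break → 9 h 17 min
Fri: 06:02–15:20 = 9 h 18 min; less 45 min break → 8 h 33 min
Sat: 06:58–18:25 = 11 h 27 min; less 45 min break → 10 h 42 min
Sun: 06:40–17:35 = 10 h 55 min; less 45 min break → 10 h 10 min
Total worked: 56 h 1 min = 3361 min.
Regular 44 h 0 min = 2640 min at $40.00/h; overtime 12 h 1 min = 721 min at $60.00/h.
Pay = (2640 × $40.00 + 721 × $60.00) ÷ 60 = $2481.00.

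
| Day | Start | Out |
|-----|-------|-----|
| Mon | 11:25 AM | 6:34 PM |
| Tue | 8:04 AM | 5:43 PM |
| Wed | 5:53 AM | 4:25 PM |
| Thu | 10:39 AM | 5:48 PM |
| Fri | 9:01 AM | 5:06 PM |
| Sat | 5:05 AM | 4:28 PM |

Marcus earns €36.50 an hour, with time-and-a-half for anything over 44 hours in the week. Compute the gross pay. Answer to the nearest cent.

Mon: 11:25 AM–6:34 PM = 7 h 9 min
Tue: 8:04 AM–5:43 PM = 9 h 39 min
Wed: 5:53 AM–4:25 PM = 10 h 32 min
Thu: 10:39 AM–5:48 PM = 7 h 9 min
Fri: 9:01 AM–5:06 PM = 8 h 5 min
Sat: 5:05 AM–4:28 PM = 11 h 23 min
Total worked: 53 h 57 min = 3237 min.
Regular 44 h 0 min = 2640 min at €36.50/h; overtime 9 h 57 min = 597 min at €54.75/h.
Pay = (2640 × €36.50 + 597 × €54.75) ÷ 60 = €2150.76.

€2150.76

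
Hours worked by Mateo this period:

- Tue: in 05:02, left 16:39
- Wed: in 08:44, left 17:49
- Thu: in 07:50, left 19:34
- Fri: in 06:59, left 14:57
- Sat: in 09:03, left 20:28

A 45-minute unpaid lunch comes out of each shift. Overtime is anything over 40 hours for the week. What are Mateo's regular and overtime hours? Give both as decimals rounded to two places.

Regular 40.00 hours, overtime 8.07 hours

Tue: 05:02–16:39 = 11 h 37 min; less 45 min break → 10 h 52 min
Wed: 08:44–17:49 = 9 h 5 min; less 45 min break → 8 h 20 min
Thu: 07:50–19:34 = 11 h 44 min; less 45 min break → 10 h 59 min
Fri: 06:59–14:57 = 7 h 58 min; less 45 min break → 7 h 13 min
Sat: 09:03–20:28 = 11 h 25 min; less 45 min break → 10 h 40 min
Total worked: 48 h 4 min = 48.07 h.
Threshold 40 h → overtime 8 h 4 min, regular 40 h 0 min.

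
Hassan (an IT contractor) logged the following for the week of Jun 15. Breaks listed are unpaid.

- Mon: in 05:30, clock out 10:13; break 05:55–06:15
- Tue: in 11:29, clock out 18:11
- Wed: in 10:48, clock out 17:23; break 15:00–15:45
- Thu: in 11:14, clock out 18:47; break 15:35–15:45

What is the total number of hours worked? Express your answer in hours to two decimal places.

Mon: 05:30–10:13 = 4 h 43 min; less 20 min break → 4 h 23 min
Tue: 11:29–18:11 = 6 h 42 min
Wed: 10:48–17:23 = 6 h 35 min; less 45 min break → 5 h 50 min
Thu: 11:14–18:47 = 7 h 33 min; less 10 min break → 7 h 23 min
Total: 4 h 23 min + 6 h 42 min + 5 h 50 min + 7 h 23 min = 24 h 18 min.

24.30 hours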